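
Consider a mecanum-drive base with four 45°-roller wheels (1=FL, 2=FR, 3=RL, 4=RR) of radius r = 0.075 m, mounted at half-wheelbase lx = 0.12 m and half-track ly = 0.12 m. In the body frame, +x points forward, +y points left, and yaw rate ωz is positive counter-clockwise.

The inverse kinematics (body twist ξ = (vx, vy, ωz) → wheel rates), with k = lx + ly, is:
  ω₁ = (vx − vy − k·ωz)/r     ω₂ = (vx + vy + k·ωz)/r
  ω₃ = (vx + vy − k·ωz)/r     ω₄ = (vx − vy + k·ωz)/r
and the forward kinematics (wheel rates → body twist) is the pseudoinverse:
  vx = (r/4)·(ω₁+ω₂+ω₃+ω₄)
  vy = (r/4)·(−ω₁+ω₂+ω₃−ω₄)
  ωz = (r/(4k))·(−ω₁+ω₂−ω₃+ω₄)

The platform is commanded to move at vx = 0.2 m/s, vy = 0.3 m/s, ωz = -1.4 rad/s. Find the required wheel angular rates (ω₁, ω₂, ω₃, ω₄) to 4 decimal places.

k = lx + ly = 0.12 + 0.12 = 0.2400;  k·ωz = 0.2400·-1.4 = -0.3360
ω₁ (FL) = (vx − vy − k·ωz)/r = 0.2360/0.075 = 3.1467
ω₂ (FR) = (vx + vy + k·ωz)/r = 0.1640/0.075 = 2.1867
ω₃ (RL) = (vx + vy − k·ωz)/r = 0.8360/0.075 = 11.1467
ω₄ (RR) = (vx − vy + k·ωz)/r = -0.4360/0.075 = -5.8133

(3.1467, 2.1867, 11.1467, -5.8133)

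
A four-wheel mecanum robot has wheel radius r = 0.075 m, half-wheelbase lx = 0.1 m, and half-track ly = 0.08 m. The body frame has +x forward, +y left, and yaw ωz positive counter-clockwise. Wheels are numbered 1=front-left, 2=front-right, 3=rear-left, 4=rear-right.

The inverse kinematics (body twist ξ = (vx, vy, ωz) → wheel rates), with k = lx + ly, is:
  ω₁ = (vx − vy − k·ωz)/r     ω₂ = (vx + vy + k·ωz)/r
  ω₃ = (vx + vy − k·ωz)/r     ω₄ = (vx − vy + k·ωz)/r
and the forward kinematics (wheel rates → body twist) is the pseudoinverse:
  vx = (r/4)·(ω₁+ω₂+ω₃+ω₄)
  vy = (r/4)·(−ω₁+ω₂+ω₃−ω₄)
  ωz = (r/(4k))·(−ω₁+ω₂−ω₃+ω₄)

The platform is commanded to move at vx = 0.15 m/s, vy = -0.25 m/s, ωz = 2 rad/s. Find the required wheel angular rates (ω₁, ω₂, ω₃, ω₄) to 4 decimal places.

(0.5333, 3.4667, -6.1333, 10.1333)

k = lx + ly = 0.1 + 0.08 = 0.1800;  k·ωz = 0.1800·2 = 0.3600
ω₁ (FL) = (vx − vy − k·ωz)/r = 0.0400/0.075 = 0.5333
ω₂ (FR) = (vx + vy + k·ωz)/r = 0.2600/0.075 = 3.4667
ω₃ (RL) = (vx + vy − k·ωz)/r = -0.4600/0.075 = -6.1333
ω₄ (RR) = (vx − vy + k·ωz)/r = 0.7600/0.075 = 10.1333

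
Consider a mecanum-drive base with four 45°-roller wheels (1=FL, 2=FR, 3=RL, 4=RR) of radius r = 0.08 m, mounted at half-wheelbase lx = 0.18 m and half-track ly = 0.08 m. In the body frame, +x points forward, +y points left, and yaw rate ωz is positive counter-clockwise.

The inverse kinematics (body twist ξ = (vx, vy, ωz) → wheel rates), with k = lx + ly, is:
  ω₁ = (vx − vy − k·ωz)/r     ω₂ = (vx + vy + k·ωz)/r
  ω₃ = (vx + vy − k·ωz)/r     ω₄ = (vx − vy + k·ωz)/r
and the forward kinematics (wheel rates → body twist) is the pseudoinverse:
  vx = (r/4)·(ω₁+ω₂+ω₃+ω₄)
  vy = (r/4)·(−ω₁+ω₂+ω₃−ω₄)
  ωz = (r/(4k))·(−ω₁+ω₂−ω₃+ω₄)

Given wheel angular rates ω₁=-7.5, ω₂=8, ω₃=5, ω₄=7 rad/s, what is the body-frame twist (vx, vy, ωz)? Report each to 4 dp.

k = lx + ly = 0.18 + 0.08 = 0.2600
ω₁+ω₂+ω₃+ω₄ = 12.5000  →  vx = (0.08/4)·12.5000 = 0.2500
−ω₁+ω₂+ω₃−ω₄ = 13.5000  →  vy = (0.08/4)·13.5000 = 0.2700
−ω₁+ω₂−ω₃+ω₄ = 17.5000  →  ωz = (0.08/1.0400)·17.5000 = 1.3462

(0.2500, 0.2700, 1.3462)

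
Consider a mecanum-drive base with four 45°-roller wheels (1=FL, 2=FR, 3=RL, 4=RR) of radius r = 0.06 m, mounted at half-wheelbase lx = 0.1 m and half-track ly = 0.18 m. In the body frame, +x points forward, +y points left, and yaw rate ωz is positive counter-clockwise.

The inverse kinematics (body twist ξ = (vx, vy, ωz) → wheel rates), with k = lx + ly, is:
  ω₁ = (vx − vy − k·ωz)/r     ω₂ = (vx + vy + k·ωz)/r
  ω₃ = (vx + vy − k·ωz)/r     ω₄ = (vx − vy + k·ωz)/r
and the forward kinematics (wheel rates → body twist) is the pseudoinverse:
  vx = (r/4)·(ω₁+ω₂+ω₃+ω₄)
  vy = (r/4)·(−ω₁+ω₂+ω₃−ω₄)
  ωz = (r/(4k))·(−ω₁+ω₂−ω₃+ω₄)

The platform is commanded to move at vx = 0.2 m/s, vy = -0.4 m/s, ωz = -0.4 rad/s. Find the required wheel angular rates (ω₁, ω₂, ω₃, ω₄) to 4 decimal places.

(11.8667, -5.2000, -1.4667, 8.1333)

k = lx + ly = 0.1 + 0.18 = 0.2800;  k·ωz = 0.2800·-0.4 = -0.1120
ω₁ (FL) = (vx − vy − k·ωz)/r = 0.7120/0.06 = 11.8667
ω₂ (FR) = (vx + vy + k·ωz)/r = -0.3120/0.06 = -5.2000
ω₃ (RL) = (vx + vy − k·ωz)/r = -0.0880/0.06 = -1.4667
ω₄ (RR) = (vx − vy + k·ωz)/r = 0.4880/0.06 = 8.1333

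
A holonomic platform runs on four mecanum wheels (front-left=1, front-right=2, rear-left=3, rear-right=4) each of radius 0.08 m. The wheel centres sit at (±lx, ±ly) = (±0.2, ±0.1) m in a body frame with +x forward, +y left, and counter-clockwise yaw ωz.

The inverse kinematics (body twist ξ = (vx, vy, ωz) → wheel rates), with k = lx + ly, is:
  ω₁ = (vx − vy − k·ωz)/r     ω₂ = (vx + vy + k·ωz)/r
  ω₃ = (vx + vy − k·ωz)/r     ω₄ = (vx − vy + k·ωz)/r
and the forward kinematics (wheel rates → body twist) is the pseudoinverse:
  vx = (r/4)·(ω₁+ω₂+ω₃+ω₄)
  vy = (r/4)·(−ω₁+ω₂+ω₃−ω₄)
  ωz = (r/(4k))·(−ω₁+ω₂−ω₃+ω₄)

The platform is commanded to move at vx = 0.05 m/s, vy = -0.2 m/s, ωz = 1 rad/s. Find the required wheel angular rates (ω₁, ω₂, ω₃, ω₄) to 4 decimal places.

(-0.6250, 1.8750, -5.6250, 6.8750)

k = lx + ly = 0.2 + 0.1 = 0.3000;  k·ωz = 0.3000·1 = 0.3000
ω₁ (FL) = (vx − vy − k·ωz)/r = -0.0500/0.08 = -0.6250
ω₂ (FR) = (vx + vy + k·ωz)/r = 0.1500/0.08 = 1.8750
ω₃ (RL) = (vx + vy − k·ωz)/r = -0.4500/0.08 = -5.6250
ω₄ (RR) = (vx − vy + k·ωz)/r = 0.5500/0.08 = 6.8750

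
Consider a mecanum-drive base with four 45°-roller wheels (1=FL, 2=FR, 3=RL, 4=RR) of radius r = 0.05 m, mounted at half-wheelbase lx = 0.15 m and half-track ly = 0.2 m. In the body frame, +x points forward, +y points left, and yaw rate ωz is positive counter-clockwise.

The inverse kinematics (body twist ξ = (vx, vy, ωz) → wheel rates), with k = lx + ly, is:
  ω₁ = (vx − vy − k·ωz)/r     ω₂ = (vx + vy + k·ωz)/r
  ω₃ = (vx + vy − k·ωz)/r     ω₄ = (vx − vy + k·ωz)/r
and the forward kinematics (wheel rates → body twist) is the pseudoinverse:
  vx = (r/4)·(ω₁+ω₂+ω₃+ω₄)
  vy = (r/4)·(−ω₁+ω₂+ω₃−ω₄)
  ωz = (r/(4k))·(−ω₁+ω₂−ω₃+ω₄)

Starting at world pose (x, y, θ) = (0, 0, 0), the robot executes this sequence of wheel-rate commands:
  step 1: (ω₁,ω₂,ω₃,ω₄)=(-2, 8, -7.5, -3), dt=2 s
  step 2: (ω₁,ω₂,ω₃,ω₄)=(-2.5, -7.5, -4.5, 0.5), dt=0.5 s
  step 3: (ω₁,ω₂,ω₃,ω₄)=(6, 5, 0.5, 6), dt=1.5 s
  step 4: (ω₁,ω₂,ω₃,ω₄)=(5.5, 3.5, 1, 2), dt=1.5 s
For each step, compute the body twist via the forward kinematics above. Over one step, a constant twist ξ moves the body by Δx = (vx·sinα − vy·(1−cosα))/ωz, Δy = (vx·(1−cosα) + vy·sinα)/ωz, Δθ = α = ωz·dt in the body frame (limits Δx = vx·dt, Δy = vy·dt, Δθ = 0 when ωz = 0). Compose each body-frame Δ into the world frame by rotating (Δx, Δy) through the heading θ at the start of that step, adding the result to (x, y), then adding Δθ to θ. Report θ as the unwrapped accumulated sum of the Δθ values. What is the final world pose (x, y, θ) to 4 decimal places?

step 1: ξ=(vx,vy,ωz)=(-0.0563, 0.0688, 0.5179), dt=2.0 → body Δ=(-0.1585, 0.0610, 1.0357) → world pose (-0.1585, 0.0610, 1.0357)
step 2: ξ=(vx,vy,ωz)=(-0.1750, -0.1250, 0.0000), dt=0.5 → body Δ=(-0.0875, -0.0625, 0.0000) → world pose (-0.1494, -0.0462, 1.0357)
step 3: ξ=(vx,vy,ωz)=(0.2188, -0.0813, 0.1607), dt=1.5 → body Δ=(0.3396, -0.0813, 0.2411) → world pose (0.0938, 0.2045, 1.2768)
step 4: ξ=(vx,vy,ωz)=(0.1500, -0.0375, -0.0357), dt=1.5 → body Δ=(0.2234, -0.0622, -0.0536) → world pose (0.2181, 0.4002, 1.2232)

(0.2181, 0.4002, 1.2232)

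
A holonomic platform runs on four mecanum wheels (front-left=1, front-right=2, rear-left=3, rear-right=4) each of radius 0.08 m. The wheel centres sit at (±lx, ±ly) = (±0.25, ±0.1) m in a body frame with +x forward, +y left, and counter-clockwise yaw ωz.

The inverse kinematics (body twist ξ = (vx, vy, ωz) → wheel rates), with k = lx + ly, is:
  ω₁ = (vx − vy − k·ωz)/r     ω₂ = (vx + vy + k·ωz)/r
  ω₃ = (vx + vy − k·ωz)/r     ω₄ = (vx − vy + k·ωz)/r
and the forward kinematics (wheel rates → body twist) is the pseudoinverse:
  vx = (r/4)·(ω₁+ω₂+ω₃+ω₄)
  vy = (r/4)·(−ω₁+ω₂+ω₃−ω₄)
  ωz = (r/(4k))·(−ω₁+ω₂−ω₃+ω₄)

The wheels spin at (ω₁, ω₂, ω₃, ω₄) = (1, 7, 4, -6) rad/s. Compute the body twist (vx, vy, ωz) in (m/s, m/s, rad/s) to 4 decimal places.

(0.1200, 0.3200, -0.2286)

k = lx + ly = 0.25 + 0.1 = 0.3500
ω₁+ω₂+ω₃+ω₄ = 6.0000  →  vx = (0.08/4)·6.0000 = 0.1200
−ω₁+ω₂+ω₃−ω₄ = 16.0000  →  vy = (0.08/4)·16.0000 = 0.3200
−ω₁+ω₂−ω₃+ω₄ = -4.0000  →  ωz = (0.08/1.4000)·-4.0000 = -0.2286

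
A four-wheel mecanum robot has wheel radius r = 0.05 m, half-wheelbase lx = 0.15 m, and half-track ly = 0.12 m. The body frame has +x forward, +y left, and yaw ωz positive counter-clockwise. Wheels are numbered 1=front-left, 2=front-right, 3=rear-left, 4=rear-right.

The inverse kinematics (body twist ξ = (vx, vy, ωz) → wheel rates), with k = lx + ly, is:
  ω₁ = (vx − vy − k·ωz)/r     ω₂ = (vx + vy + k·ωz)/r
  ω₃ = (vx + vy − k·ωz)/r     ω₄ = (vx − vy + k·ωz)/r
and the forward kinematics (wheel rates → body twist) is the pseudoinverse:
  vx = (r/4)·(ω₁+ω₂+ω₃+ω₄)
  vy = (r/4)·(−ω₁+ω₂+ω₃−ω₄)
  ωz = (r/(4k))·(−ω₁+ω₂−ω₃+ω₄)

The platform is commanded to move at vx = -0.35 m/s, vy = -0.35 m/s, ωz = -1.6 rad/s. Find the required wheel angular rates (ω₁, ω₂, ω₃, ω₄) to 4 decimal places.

k = lx + ly = 0.15 + 0.12 = 0.2700;  k·ωz = 0.2700·-1.6 = -0.4320
ω₁ (FL) = (vx − vy − k·ωz)/r = 0.4320/0.05 = 8.6400
ω₂ (FR) = (vx + vy + k·ωz)/r = -1.1320/0.05 = -22.6400
ω₃ (RL) = (vx + vy − k·ωz)/r = -0.2680/0.05 = -5.3600
ω₄ (RR) = (vx − vy + k·ωz)/r = -0.4320/0.05 = -8.6400

(8.6400, -22.6400, -5.3600, -8.6400)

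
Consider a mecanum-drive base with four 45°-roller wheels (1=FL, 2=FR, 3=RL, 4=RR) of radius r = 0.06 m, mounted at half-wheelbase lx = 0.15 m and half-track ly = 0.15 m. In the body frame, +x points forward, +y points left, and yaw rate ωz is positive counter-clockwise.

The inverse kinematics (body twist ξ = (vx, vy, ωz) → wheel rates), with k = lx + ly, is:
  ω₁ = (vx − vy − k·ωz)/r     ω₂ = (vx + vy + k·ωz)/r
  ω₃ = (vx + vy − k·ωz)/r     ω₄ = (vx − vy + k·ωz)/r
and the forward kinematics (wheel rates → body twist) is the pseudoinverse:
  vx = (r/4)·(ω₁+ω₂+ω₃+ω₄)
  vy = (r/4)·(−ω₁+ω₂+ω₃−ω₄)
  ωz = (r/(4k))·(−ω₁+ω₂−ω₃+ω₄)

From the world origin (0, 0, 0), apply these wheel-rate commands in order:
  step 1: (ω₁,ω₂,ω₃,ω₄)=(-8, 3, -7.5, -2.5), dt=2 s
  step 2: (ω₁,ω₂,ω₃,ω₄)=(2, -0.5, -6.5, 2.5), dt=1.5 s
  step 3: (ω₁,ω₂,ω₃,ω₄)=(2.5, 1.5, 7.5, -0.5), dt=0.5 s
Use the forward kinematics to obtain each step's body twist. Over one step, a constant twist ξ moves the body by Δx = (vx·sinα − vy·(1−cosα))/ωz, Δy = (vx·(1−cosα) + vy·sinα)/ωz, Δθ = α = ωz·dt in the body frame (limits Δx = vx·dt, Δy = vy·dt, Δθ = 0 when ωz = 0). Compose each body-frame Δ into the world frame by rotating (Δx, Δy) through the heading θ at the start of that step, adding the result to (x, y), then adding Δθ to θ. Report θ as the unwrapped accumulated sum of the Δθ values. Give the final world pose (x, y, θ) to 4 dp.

(-0.2157, -0.1065, 1.8625)

step 1: ξ=(vx,vy,ωz)=(-0.2250, 0.0900, 0.8000), dt=2.0 → body Δ=(-0.3969, -0.1770, 1.6000) → world pose (-0.3969, -0.1770, 1.6000)
step 2: ξ=(vx,vy,ωz)=(-0.0375, -0.1725, 0.3250), dt=1.5 → body Δ=(0.0078, -0.2621, 0.4875) → world pose (-0.1352, -0.1616, 2.0875)
step 3: ξ=(vx,vy,ωz)=(0.1650, 0.1050, -0.4500), dt=0.5 → body Δ=(0.0877, 0.0428, -0.2250) → world pose (-0.2157, -0.1065, 1.8625)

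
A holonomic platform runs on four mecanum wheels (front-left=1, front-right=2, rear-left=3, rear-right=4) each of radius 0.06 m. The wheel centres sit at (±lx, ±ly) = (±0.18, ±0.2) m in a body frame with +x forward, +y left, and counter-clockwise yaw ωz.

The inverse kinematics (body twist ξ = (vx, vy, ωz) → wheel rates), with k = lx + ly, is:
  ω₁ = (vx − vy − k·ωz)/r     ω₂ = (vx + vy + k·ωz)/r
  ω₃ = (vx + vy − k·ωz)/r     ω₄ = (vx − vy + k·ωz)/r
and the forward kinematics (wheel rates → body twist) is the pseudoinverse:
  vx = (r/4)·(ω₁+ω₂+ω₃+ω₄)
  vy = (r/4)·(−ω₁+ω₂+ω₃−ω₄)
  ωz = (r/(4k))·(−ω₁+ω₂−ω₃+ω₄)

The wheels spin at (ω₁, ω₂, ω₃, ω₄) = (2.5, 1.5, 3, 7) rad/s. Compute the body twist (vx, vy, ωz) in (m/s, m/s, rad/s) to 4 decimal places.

(0.2100, -0.0750, 0.1184)

k = lx + ly = 0.18 + 0.2 = 0.3800
ω₁+ω₂+ω₃+ω₄ = 14.0000  →  vx = (0.06/4)·14.0000 = 0.2100
−ω₁+ω₂+ω₃−ω₄ = -5.0000  →  vy = (0.06/4)·-5.0000 = -0.0750
−ω₁+ω₂−ω₃+ω₄ = 3.0000  →  ωz = (0.06/1.5200)·3.0000 = 0.1184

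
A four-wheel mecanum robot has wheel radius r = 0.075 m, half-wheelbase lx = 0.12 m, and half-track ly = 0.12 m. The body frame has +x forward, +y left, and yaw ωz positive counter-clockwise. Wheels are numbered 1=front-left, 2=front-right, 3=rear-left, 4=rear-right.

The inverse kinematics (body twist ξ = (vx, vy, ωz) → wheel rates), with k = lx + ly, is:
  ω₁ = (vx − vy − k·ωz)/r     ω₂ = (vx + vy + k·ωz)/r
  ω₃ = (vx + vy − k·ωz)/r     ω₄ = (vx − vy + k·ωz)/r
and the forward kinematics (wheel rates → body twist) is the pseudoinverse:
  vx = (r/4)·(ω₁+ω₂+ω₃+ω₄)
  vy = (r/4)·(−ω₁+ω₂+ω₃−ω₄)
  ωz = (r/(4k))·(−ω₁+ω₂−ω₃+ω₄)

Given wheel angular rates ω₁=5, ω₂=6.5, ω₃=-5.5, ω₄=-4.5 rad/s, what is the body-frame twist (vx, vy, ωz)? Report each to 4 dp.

k = lx + ly = 0.12 + 0.12 = 0.2400
ω₁+ω₂+ω₃+ω₄ = 1.5000  →  vx = (0.075/4)·1.5000 = 0.0281
−ω₁+ω₂+ω₃−ω₄ = 0.5000  →  vy = (0.075/4)·0.5000 = 0.0094
−ω₁+ω₂−ω₃+ω₄ = 2.5000  →  ωz = (0.075/0.9600)·2.5000 = 0.1953

(0.0281, 0.0094, 0.1953)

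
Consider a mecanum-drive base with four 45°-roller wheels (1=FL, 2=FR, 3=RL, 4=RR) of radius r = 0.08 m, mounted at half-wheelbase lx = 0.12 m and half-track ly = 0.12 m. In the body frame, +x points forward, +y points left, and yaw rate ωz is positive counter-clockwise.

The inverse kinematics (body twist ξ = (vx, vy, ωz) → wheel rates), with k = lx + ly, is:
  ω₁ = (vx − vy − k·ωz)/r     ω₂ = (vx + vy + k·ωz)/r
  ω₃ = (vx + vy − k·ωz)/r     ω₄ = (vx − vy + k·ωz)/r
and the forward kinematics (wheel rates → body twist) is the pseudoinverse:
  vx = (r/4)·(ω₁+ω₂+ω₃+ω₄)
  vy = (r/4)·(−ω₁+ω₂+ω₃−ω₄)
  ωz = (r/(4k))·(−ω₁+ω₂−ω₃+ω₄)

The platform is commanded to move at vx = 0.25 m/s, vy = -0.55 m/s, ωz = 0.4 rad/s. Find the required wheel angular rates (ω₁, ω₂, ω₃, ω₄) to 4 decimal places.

(8.8000, -2.5500, -4.9500, 11.2000)

k = lx + ly = 0.12 + 0.12 = 0.2400;  k·ωz = 0.2400·0.4 = 0.0960
ω₁ (FL) = (vx − vy − k·ωz)/r = 0.7040/0.08 = 8.8000
ω₂ (FR) = (vx + vy + k·ωz)/r = -0.2040/0.08 = -2.5500
ω₃ (RL) = (vx + vy − k·ωz)/r = -0.3960/0.08 = -4.9500
ω₄ (RR) = (vx − vy + k·ωz)/r = 0.8960/0.08 = 11.2000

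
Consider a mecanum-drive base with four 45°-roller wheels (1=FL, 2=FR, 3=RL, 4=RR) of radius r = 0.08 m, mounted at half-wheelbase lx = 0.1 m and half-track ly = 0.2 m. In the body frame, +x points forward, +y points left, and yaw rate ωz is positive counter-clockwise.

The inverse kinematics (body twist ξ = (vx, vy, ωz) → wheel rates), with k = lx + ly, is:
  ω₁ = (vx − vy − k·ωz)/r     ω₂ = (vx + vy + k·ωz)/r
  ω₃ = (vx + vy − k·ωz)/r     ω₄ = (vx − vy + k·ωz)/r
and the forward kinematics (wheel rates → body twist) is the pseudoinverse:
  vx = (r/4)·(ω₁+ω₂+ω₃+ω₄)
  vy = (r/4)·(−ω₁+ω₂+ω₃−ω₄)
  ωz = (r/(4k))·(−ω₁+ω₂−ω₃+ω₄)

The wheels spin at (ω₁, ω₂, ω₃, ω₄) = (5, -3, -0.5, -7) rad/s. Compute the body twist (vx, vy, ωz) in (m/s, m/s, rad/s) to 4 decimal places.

(-0.1100, -0.0300, -0.9667)

k = lx + ly = 0.1 + 0.2 = 0.3000
ω₁+ω₂+ω₃+ω₄ = -5.5000  →  vx = (0.08/4)·-5.5000 = -0.1100
−ω₁+ω₂+ω₃−ω₄ = -1.5000  →  vy = (0.08/4)·-1.5000 = -0.0300
−ω₁+ω₂−ω₃+ω₄ = -14.5000  →  ωz = (0.08/1.2000)·-14.5000 = -0.9667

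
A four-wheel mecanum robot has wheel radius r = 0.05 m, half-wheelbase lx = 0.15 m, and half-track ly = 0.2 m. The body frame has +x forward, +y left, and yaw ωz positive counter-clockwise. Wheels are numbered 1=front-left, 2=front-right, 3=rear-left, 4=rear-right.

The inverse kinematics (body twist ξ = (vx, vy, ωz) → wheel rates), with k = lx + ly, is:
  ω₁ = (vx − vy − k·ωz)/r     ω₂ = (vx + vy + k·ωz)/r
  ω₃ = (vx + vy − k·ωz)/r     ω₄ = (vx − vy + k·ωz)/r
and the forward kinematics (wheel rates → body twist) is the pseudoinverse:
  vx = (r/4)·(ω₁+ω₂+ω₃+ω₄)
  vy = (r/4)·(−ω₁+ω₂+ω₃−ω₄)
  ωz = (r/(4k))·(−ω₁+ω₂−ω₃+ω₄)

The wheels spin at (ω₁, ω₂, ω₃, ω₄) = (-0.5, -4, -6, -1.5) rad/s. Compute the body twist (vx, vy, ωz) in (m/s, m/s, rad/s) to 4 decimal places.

k = lx + ly = 0.15 + 0.2 = 0.3500
ω₁+ω₂+ω₃+ω₄ = -12.0000  →  vx = (0.05/4)·-12.0000 = -0.1500
−ω₁+ω₂+ω₃−ω₄ = -8.0000  →  vy = (0.05/4)·-8.0000 = -0.1000
−ω₁+ω₂−ω₃+ω₄ = 1.0000  →  ωz = (0.05/1.4000)·1.0000 = 0.0357

(-0.1500, -0.1000, 0.0357)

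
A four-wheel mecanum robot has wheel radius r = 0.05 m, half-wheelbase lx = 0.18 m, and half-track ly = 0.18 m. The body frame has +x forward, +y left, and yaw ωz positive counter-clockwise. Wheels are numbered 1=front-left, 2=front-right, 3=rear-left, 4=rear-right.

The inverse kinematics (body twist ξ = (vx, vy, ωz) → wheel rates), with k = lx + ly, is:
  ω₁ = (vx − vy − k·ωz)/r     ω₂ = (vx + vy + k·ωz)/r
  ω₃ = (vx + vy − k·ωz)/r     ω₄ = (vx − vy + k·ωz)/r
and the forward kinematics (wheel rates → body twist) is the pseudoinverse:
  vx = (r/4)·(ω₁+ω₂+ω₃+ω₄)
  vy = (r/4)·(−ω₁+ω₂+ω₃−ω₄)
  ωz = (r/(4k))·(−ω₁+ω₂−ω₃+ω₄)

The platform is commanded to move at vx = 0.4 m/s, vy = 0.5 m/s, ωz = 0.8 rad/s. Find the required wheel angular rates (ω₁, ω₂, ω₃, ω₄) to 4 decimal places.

(-7.7600, 23.7600, 12.2400, 3.7600)

k = lx + ly = 0.18 + 0.18 = 0.3600;  k·ωz = 0.3600·0.8 = 0.2880
ω₁ (FL) = (vx − vy − k·ωz)/r = -0.3880/0.05 = -7.7600
ω₂ (FR) = (vx + vy + k·ωz)/r = 1.1880/0.05 = 23.7600
ω₃ (RL) = (vx + vy − k·ωz)/r = 0.6120/0.05 = 12.2400
ω₄ (RR) = (vx − vy + k·ωz)/r = 0.1880/0.05 = 3.7600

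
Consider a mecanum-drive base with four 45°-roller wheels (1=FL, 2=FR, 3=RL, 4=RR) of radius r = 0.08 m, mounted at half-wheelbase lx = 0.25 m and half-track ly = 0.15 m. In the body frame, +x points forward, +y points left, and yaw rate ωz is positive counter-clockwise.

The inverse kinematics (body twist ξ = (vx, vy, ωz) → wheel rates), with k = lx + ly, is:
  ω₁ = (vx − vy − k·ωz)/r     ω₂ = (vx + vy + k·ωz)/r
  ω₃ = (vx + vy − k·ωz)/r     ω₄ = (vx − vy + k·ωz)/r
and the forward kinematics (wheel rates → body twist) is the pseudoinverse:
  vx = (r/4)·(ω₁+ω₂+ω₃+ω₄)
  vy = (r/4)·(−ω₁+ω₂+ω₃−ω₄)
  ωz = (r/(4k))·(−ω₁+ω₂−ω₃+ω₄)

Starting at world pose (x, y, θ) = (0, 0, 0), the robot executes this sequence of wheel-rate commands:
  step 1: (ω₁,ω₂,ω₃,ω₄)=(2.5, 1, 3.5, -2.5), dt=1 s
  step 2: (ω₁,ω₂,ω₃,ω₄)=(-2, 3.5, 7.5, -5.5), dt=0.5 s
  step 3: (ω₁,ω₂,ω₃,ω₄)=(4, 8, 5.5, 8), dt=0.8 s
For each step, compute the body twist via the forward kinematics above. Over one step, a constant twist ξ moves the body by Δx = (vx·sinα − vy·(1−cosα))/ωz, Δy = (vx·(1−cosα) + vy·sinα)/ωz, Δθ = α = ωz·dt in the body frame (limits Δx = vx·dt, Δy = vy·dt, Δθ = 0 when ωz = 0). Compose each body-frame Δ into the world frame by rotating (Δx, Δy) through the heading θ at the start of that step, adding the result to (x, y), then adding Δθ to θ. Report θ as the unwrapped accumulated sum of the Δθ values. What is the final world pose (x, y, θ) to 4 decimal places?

(0.5986, 0.0714, -0.3025)

step 1: ξ=(vx,vy,ωz)=(0.0900, 0.0900, -0.3750), dt=1.0 → body Δ=(0.1046, 0.0712, -0.3750) → world pose (0.1046, 0.0712, -0.3750)
step 2: ξ=(vx,vy,ωz)=(0.0700, 0.3700, -0.3750), dt=0.5 → body Δ=(0.0521, 0.1806, -0.1875) → world pose (0.2192, 0.2202, -0.5625)
step 3: ξ=(vx,vy,ωz)=(0.5100, 0.0300, 0.3250), dt=0.8 → body Δ=(0.4003, 0.0765, 0.2600) → world pose (0.5986, 0.0714, -0.3025)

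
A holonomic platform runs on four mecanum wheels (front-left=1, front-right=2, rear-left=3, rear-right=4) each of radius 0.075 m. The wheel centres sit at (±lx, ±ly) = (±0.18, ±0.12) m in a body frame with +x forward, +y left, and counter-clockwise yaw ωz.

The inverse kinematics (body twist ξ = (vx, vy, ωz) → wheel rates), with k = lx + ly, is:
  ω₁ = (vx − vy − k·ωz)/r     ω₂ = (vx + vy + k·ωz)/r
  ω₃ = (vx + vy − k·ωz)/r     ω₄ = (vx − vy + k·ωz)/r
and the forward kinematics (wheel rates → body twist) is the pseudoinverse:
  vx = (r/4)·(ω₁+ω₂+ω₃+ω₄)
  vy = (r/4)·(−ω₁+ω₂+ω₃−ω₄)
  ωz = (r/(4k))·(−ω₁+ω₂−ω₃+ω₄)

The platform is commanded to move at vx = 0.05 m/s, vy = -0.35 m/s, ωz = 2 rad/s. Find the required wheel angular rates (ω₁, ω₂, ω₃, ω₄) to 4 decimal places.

k = lx + ly = 0.18 + 0.12 = 0.3000;  k·ωz = 0.3000·2 = 0.6000
ω₁ (FL) = (vx − vy − k·ωz)/r = -0.2000/0.075 = -2.6667
ω₂ (FR) = (vx + vy + k·ωz)/r = 0.3000/0.075 = 4.0000
ω₃ (RL) = (vx + vy − k·ωz)/r = -0.9000/0.075 = -12.0000
ω₄ (RR) = (vx − vy + k·ωz)/r = 1.0000/0.075 = 13.3333

(-2.6667, 4.0000, -12.0000, 13.3333)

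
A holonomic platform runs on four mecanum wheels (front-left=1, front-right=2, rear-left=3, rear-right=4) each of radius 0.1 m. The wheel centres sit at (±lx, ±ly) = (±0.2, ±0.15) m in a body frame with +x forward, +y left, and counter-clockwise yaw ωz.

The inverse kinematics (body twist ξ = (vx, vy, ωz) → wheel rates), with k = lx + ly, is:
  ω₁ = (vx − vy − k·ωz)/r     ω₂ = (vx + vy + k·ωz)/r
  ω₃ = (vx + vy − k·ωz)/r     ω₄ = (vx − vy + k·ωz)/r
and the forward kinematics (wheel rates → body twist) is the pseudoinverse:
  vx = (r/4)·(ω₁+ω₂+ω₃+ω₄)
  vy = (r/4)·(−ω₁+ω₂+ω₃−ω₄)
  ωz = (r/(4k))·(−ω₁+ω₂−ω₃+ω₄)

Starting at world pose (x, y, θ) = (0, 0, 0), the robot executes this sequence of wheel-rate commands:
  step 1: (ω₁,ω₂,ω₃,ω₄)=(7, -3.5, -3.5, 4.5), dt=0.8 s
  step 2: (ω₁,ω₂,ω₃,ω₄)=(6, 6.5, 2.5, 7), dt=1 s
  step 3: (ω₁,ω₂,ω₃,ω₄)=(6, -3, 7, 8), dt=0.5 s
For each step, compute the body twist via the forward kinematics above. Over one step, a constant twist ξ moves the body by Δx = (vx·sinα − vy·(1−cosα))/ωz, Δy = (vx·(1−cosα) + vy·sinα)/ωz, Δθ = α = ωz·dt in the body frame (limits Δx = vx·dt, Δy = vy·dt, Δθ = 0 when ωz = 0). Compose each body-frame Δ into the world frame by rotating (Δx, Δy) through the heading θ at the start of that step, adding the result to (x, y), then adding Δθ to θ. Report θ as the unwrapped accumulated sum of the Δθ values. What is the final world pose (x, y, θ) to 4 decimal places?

(0.8461, -0.5633, -0.0714)

step 1: ξ=(vx,vy,ωz)=(0.1125, -0.4625, -0.1786), dt=0.8 → body Δ=(0.0633, -0.3752, -0.1429) → world pose (0.0633, -0.3752, -0.1429)
step 2: ξ=(vx,vy,ωz)=(0.5500, -0.1000, 0.3571), dt=1.0 → body Δ=(0.5561, -0.0007, 0.3571) → world pose (0.6136, -0.4550, 0.2143)
step 3: ξ=(vx,vy,ωz)=(0.4500, -0.2500, -0.5714), dt=0.5 → body Δ=(0.2042, -0.1552, -0.2857) → world pose (0.8461, -0.5633, -0.0714)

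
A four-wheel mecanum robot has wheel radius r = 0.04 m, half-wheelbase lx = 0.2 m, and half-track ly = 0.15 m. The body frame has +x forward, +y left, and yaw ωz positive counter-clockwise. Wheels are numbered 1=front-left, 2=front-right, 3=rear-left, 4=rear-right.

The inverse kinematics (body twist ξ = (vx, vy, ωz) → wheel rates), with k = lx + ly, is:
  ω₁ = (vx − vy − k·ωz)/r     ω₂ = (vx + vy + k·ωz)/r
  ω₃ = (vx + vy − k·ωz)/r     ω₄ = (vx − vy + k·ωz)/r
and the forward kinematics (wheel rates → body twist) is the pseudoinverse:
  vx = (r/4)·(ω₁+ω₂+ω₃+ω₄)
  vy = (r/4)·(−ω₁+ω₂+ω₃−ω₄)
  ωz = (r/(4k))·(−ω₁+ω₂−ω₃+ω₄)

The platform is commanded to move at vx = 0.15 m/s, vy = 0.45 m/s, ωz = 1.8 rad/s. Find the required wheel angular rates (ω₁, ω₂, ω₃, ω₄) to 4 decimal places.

(-23.2500, 30.7500, -0.7500, 8.2500)

k = lx + ly = 0.2 + 0.15 = 0.3500;  k·ωz = 0.3500·1.8 = 0.6300
ω₁ (FL) = (vx − vy − k·ωz)/r = -0.9300/0.04 = -23.2500
ω₂ (FR) = (vx + vy + k·ωz)/r = 1.2300/0.04 = 30.7500
ω₃ (RL) = (vx + vy − k·ωz)/r = -0.0300/0.04 = -0.7500
ω₄ (RR) = (vx − vy + k·ωz)/r = 0.3300/0.04 = 8.2500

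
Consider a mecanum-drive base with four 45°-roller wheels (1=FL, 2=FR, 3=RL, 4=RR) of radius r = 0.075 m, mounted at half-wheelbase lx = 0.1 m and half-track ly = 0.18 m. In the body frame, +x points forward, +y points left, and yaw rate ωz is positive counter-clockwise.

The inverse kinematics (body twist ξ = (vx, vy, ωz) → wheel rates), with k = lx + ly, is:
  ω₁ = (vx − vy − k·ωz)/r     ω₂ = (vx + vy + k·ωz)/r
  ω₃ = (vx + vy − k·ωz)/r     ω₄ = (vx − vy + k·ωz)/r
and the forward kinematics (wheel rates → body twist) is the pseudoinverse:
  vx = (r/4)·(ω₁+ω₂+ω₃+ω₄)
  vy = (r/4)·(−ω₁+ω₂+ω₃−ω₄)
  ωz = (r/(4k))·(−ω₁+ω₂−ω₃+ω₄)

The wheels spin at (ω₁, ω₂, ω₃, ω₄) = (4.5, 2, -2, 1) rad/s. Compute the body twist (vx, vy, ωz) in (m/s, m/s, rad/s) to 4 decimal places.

(0.1031, -0.1031, 0.0335)

k = lx + ly = 0.1 + 0.18 = 0.2800
ω₁+ω₂+ω₃+ω₄ = 5.5000  →  vx = (0.075/4)·5.5000 = 0.1031
−ω₁+ω₂+ω₃−ω₄ = -5.5000  →  vy = (0.075/4)·-5.5000 = -0.1031
−ω₁+ω₂−ω₃+ω₄ = 0.5000  →  ωz = (0.075/1.1200)·0.5000 = 0.0335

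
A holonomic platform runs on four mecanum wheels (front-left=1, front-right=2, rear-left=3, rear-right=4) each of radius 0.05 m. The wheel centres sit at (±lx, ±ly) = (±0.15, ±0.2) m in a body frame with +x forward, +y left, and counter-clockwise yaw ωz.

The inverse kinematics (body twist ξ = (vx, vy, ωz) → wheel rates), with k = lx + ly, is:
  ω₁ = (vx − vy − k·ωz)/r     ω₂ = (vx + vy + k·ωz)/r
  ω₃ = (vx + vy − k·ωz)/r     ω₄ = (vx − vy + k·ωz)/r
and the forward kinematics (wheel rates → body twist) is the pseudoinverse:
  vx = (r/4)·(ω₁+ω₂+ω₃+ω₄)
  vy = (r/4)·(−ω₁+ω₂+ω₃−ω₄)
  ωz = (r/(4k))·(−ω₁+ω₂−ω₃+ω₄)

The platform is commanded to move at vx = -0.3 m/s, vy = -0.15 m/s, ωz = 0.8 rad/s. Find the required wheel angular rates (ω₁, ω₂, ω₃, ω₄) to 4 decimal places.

k = lx + ly = 0.15 + 0.2 = 0.3500;  k·ωz = 0.3500·0.8 = 0.2800
ω₁ (FL) = (vx − vy − k·ωz)/r = -0.4300/0.05 = -8.6000
ω₂ (FR) = (vx + vy + k·ωz)/r = -0.1700/0.05 = -3.4000
ω₃ (RL) = (vx + vy − k·ωz)/r = -0.7300/0.05 = -14.6000
ω₄ (RR) = (vx − vy + k·ωz)/r = 0.1300/0.05 = 2.6000

(-8.6000, -3.4000, -14.6000, 2.6000)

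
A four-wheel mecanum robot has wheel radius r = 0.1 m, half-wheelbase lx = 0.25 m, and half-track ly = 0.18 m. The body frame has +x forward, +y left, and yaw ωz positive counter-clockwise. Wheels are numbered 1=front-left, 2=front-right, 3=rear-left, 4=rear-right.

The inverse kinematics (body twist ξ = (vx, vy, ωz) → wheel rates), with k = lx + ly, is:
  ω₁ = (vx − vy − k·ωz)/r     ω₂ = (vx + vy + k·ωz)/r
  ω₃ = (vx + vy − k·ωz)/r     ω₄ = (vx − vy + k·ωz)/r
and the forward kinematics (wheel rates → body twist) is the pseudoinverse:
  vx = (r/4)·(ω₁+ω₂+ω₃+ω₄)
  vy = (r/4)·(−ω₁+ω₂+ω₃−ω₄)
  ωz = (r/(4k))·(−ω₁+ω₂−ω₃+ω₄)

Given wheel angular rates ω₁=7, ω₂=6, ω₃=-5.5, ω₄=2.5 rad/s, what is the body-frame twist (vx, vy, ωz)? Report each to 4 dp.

(0.2500, -0.2250, 0.4070)

k = lx + ly = 0.25 + 0.18 = 0.4300
ω₁+ω₂+ω₃+ω₄ = 10.0000  →  vx = (0.1/4)·10.0000 = 0.2500
−ω₁+ω₂+ω₃−ω₄ = -9.0000  →  vy = (0.1/4)·-9.0000 = -0.2250
−ω₁+ω₂−ω₃+ω₄ = 7.0000  →  ωz = (0.1/1.7200)·7.0000 = 0.4070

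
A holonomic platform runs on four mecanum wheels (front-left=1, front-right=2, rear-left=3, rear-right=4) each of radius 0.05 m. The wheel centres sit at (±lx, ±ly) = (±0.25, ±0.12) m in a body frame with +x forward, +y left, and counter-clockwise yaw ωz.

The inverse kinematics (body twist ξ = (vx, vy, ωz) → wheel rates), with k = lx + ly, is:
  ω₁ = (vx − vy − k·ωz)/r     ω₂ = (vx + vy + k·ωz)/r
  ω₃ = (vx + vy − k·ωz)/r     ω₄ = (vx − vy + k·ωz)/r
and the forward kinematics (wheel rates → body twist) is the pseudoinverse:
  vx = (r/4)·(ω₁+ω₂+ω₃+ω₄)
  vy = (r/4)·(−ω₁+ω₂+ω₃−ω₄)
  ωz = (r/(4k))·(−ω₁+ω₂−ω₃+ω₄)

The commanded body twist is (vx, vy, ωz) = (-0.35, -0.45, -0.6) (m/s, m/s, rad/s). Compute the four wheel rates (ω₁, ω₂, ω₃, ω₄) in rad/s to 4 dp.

(6.4400, -20.4400, -11.5600, -2.4400)

k = lx + ly = 0.25 + 0.12 = 0.3700;  k·ωz = 0.3700·-0.6 = -0.2220
ω₁ (FL) = (vx − vy − k·ωz)/r = 0.3220/0.05 = 6.4400
ω₂ (FR) = (vx + vy + k·ωz)/r = -1.0220/0.05 = -20.4400
ω₃ (RL) = (vx + vy − k·ωz)/r = -0.5780/0.05 = -11.5600
ω₄ (RR) = (vx − vy + k·ωz)/r = -0.1220/0.05 = -2.4400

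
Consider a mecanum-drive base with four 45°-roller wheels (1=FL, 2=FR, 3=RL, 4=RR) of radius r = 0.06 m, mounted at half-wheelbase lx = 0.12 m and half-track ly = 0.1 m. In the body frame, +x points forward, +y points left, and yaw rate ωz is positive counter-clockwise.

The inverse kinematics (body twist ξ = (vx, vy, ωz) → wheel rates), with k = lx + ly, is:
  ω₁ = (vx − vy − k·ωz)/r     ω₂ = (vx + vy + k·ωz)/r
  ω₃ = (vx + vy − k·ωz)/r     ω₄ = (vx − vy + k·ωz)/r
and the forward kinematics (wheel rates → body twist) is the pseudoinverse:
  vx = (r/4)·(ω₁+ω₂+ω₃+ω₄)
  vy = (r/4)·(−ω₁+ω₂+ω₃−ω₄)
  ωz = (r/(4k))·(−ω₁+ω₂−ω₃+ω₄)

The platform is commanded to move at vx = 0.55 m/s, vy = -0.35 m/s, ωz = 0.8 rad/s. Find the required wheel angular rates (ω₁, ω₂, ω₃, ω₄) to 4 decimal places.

(12.0667, 6.2667, 0.4000, 17.9333)

k = lx + ly = 0.12 + 0.1 = 0.2200;  k·ωz = 0.2200·0.8 = 0.1760
ω₁ (FL) = (vx − vy − k·ωz)/r = 0.7240/0.06 = 12.0667
ω₂ (FR) = (vx + vy + k·ωz)/r = 0.3760/0.06 = 6.2667
ω₃ (RL) = (vx + vy − k·ωz)/r = 0.0240/0.06 = 0.4000
ω₄ (RR) = (vx − vy + k·ωz)/r = 1.0760/0.06 = 17.9333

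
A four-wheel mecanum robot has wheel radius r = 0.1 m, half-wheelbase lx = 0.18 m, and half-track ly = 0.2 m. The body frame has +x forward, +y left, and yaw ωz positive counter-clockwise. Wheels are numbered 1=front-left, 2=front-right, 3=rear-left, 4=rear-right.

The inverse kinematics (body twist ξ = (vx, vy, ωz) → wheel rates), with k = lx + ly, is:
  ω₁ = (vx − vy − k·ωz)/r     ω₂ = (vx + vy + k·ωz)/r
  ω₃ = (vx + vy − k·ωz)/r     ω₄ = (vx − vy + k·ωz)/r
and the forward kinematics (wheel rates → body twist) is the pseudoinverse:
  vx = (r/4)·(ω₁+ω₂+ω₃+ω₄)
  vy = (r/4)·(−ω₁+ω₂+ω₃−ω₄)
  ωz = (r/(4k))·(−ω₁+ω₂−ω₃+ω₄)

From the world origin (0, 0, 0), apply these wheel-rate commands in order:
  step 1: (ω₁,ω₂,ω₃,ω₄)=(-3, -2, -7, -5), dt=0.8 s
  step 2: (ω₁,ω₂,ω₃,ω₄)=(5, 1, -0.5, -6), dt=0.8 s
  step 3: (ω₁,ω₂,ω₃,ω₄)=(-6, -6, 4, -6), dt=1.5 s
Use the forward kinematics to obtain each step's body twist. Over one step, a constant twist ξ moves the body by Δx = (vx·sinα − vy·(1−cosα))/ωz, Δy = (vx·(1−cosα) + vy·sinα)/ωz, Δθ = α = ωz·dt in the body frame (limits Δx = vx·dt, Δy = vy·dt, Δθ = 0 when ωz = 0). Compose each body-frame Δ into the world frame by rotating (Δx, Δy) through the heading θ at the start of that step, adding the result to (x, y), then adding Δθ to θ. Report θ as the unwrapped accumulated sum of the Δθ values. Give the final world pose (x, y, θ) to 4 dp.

step 1: ξ=(vx,vy,ωz)=(-0.4250, -0.0250, 0.1974), dt=0.8 → body Δ=(-0.3370, -0.0467, 0.1579) → world pose (-0.3370, -0.0467, 0.1579)
step 2: ξ=(vx,vy,ωz)=(-0.0125, 0.0375, -0.6250), dt=0.8 → body Δ=(-0.0022, 0.0312, -0.5000) → world pose (-0.3441, -0.0162, -0.3421)
step 3: ξ=(vx,vy,ωz)=(-0.3500, 0.2500, -0.6579), dt=1.5 → body Δ=(-0.2733, 0.5557, -0.9868) → world pose (-0.4152, 0.5990, -1.3289)

(-0.4152, 0.5990, -1.3289)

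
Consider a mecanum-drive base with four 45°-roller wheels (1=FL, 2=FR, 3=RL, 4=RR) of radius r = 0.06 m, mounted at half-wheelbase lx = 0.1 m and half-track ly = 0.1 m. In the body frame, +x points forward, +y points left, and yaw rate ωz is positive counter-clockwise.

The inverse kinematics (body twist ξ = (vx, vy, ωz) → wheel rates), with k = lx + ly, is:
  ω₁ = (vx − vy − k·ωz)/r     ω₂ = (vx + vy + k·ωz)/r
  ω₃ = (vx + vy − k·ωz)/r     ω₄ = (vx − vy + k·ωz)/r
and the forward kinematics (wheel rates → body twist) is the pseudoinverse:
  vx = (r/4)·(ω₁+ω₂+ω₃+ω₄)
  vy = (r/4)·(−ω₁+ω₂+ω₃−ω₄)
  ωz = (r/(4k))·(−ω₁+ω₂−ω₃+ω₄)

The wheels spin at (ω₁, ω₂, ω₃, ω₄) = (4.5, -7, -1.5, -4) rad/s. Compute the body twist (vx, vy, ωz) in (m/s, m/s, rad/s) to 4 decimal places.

k = lx + ly = 0.1 + 0.1 = 0.2000
ω₁+ω₂+ω₃+ω₄ = -8.0000  →  vx = (0.06/4)·-8.0000 = -0.1200
−ω₁+ω₂+ω₃−ω₄ = -9.0000  →  vy = (0.06/4)·-9.0000 = -0.1350
−ω₁+ω₂−ω₃+ω₄ = -14.0000  →  ωz = (0.06/0.8000)·-14.0000 = -1.0500

(-0.1200, -0.1350, -1.0500)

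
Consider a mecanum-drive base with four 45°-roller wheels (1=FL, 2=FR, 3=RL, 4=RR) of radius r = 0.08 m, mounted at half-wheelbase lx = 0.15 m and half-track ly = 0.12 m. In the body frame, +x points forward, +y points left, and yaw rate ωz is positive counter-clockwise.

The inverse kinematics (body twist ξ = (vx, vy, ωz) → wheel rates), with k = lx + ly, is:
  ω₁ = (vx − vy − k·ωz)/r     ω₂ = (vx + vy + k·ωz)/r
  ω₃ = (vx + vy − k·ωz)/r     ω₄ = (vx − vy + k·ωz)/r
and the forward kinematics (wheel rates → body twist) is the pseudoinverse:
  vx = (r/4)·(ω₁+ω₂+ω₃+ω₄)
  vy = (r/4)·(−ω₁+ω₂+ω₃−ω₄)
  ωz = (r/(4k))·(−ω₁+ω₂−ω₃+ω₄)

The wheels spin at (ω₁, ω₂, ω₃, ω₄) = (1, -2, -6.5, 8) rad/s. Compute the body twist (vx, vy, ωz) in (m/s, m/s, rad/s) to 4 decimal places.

(0.0100, -0.3500, 0.8519)

k = lx + ly = 0.15 + 0.12 = 0.2700
ω₁+ω₂+ω₃+ω₄ = 0.5000  →  vx = (0.08/4)·0.5000 = 0.0100
−ω₁+ω₂+ω₃−ω₄ = -17.5000  →  vy = (0.08/4)·-17.5000 = -0.3500
−ω₁+ω₂−ω₃+ω₄ = 11.5000  →  ωz = (0.08/1.0800)·11.5000 = 0.8519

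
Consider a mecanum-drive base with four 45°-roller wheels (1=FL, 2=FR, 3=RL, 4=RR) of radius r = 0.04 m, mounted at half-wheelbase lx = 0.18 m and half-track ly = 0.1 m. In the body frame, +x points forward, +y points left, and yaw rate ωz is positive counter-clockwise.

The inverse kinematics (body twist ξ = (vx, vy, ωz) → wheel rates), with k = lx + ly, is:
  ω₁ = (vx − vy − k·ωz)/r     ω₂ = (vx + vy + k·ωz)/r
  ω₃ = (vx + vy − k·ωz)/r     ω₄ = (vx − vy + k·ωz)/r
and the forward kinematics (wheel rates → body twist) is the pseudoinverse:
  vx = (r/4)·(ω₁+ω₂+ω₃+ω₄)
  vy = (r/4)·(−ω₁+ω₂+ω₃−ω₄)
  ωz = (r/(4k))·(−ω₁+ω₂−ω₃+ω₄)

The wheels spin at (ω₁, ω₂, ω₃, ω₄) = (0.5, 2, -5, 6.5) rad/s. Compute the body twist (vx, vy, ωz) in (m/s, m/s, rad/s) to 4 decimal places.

k = lx + ly = 0.18 + 0.1 = 0.2800
ω₁+ω₂+ω₃+ω₄ = 4.0000  →  vx = (0.04/4)·4.0000 = 0.0400
−ω₁+ω₂+ω₃−ω₄ = -10.0000  →  vy = (0.04/4)·-10.0000 = -0.1000
−ω₁+ω₂−ω₃+ω₄ = 13.0000  →  ωz = (0.04/1.1200)·13.0000 = 0.4643

(0.0400, -0.1000, 0.4643)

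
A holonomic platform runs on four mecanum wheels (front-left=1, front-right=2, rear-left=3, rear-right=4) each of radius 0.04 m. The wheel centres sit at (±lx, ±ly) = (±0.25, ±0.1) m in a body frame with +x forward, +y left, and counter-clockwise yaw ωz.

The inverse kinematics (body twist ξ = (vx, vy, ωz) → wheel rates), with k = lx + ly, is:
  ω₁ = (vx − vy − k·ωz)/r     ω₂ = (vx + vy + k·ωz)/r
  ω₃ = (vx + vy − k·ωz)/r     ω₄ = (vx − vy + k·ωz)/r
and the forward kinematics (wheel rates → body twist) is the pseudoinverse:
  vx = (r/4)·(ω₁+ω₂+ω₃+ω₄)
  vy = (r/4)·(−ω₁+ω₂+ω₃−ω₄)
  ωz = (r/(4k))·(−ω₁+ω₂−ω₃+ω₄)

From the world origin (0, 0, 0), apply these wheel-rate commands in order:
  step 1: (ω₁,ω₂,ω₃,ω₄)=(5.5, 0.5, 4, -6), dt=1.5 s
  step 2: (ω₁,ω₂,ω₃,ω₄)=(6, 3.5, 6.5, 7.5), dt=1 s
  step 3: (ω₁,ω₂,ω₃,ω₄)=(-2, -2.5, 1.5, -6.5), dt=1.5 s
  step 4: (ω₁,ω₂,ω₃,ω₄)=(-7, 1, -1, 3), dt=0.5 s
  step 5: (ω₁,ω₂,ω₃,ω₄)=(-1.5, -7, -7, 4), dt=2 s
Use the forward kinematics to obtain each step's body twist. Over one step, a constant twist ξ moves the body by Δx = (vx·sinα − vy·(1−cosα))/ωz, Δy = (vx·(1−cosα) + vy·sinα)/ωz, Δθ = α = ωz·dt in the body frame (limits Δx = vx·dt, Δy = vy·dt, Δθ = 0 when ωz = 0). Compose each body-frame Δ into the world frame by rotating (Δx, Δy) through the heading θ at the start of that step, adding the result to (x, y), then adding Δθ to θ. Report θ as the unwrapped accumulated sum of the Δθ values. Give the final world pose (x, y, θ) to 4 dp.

step 1: ξ=(vx,vy,ωz)=(0.0400, 0.0500, -0.4286), dt=1.5 → body Δ=(0.0792, 0.0513, -0.6429) → world pose (0.0792, 0.0513, -0.6429)
step 2: ξ=(vx,vy,ωz)=(0.2350, -0.0350, -0.0429), dt=1.0 → body Δ=(0.2342, -0.0400, -0.0429) → world pose (0.2427, -0.1211, -0.6857)
step 3: ξ=(vx,vy,ωz)=(-0.0950, 0.0750, -0.2429), dt=1.5 → body Δ=(-0.1191, 0.1357, -0.3643) → world pose (0.2364, 0.0593, -1.0500)
step 4: ξ=(vx,vy,ωz)=(-0.0400, 0.0400, 0.3429), dt=0.5 → body Δ=(-0.0216, 0.0182, 0.1714) → world pose (0.2415, 0.0871, -0.8786)
step 5: ξ=(vx,vy,ωz)=(-0.1150, -0.1650, 0.1571), dt=2.0 → body Δ=(-0.1748, -0.3604, 0.3143) → world pose (-0.1476, -0.0084, -0.5643)

(-0.1476, -0.0084, -0.5643)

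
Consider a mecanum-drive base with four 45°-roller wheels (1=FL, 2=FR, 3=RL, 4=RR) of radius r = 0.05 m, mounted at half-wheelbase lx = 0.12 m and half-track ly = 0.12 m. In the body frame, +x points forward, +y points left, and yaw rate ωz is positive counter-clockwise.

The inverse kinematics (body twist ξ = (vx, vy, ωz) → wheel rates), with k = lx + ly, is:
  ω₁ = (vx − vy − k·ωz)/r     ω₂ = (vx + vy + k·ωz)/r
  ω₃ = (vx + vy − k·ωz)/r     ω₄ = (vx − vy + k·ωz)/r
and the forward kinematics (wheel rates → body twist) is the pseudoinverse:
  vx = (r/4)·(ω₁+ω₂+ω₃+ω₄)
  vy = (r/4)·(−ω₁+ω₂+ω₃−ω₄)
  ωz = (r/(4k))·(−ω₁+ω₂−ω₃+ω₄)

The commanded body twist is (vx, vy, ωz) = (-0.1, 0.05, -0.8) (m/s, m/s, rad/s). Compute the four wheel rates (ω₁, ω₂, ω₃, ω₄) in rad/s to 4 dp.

k = lx + ly = 0.12 + 0.12 = 0.2400;  k·ωz = 0.2400·-0.8 = -0.1920
ω₁ (FL) = (vx − vy − k·ωz)/r = 0.0420/0.05 = 0.8400
ω₂ (FR) = (vx + vy + k·ωz)/r = -0.2420/0.05 = -4.8400
ω₃ (RL) = (vx + vy − k·ωz)/r = 0.1420/0.05 = 2.8400
ω₄ (RR) = (vx − vy + k·ωz)/r = -0.3420/0.05 = -6.8400

(0.8400, -4.8400, 2.8400, -6.8400)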